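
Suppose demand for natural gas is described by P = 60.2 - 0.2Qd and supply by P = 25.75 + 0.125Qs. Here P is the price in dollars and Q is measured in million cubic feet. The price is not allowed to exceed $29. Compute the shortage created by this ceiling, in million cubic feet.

130

Rearranging demand gives Qd = 301 - 5P; rearranging supply gives Qs = 8P - 206. Equilibrium: 301 - 5P = 8P - 206, so 507 = 13P and P* = 39, Q* = 106.
Since 29 < 39, the ceiling is binding.
At P = 29: Qd = 301 - 5·29 = 156 and Qs = 8·29 - 206 = 26.
Shortage = Qd - Qs = 156 - 26 = 130.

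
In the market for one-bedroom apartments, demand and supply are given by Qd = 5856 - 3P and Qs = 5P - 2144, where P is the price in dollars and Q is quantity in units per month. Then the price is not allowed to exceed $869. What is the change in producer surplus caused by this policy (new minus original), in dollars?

Setting quantity demanded equal to quantity supplied, 5856 - 3P = 5P - 2144, gives P* = 1000 and Q* = 2856.
The ceiling of 869 is below the equilibrium price 1000, so it binds.
At P = 869: Qd = 5856 - 3·869 = 3249 and Qs = 5·869 - 2144 = 2201.
Producer surplus without the control is ½ · (1000 - 428.8) · 2856 = 815673.6.
With the ceiling, producers sell 2201 units at 869, so PS = ½ · (869 - 428.8) · 2201 = 484440.1.
Change in producer surplus = 484440.1 - 815673.6 = -331233.5.

-331233.5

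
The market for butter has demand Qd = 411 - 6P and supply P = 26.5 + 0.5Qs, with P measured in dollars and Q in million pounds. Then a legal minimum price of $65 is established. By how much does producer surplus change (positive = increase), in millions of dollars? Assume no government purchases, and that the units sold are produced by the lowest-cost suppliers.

Rearranging supply gives Qs = 2P - 53. In a free market, 411 - 6P = 2P - 53 gives the equilibrium P* = 58, Q* = 63.
Because the floor (65) lies above the market-clearing price, it is binding.
At P = 65: Qd = 411 - 6·65 = 21 and Qs = 2·65 - 53 = 77.
Producer surplus without the control is ½ · (58 - 26.5) · 63 = 992.25.
With the floor, 21 units are sold at 65. The supply price at Q = 21 is 37, so PS = ½ · [(65 - 26.5) + (65 - 37)] · 21 = 698.25.
Change in producer surplus = 698.25 - 992.25 = -294.

-294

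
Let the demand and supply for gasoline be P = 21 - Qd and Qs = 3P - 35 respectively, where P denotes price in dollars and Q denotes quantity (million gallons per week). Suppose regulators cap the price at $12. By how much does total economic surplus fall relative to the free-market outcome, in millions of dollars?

Rearranging demand gives Qd = 21 - P. Without the control the market clears where 21 - P = 3P - 35, i.e. P* = 14 and Q* = 7.
Since 12 < 14, the ceiling is binding.
At P = 12: Qd = 21 - 12 = 9 and Qs = 3·12 - 35 = 1.
Quantity traded falls to 1. At Q = 1 the demand price is 21 - 1 = 20 and the supply price is (35 + 1)/3 = 12.
Deadweight loss = ½ · (20 - 12) · (7 - 1) = ½ · 8 · 6 = 24.

24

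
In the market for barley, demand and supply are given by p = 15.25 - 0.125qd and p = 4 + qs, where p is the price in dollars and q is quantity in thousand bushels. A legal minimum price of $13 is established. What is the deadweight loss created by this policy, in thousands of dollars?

Rearranging demand gives qd = 122 - 8p; rearranging supply gives qs = p - 4. Setting quantity demanded equal to quantity supplied, 122 - 8p = p - 4, gives p* = 14 and q* = 10.
Since 13 is below p* = 14, the floor does not bind and the free-market outcome prevails.
Since the control does not bind, no trades are prevented and deadweight loss is zero.

0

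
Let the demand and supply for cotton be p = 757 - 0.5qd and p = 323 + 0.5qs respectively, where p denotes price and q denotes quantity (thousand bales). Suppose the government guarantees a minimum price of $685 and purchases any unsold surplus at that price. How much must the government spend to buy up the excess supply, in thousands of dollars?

397300

Rearranging demand gives qd = 1514 - 2p; rearranging supply gives qs = 2p - 646. Equilibrium: 1514 - 2p = 2p - 646, so 2160 = 4p and p* = 540, q* = 434.
The floor of 685 is above the equilibrium price 540, so it binds.
At p = 685: qd = 1514 - 2·685 = 144 and qs = 2·685 - 646 = 724.
Surplus = qs - qd = 580.
Government expenditure = surplus × support price = 580 × 685 = 397300.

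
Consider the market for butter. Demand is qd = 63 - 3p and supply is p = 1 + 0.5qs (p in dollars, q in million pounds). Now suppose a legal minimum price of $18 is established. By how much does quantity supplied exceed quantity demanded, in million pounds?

25

Rearranging supply gives qs = 2p - 2. Without the control the market clears where 63 - 3p = 2p - 2, i.e. p* = 13 and q* = 24.
The floor of 18 is above the equilibrium price 13, so it binds.
At p = 18: qd = 63 - 3·18 = 9 and qs = 2·18 - 2 = 34.
Surplus = qs - qd = 34 - 9 = 25.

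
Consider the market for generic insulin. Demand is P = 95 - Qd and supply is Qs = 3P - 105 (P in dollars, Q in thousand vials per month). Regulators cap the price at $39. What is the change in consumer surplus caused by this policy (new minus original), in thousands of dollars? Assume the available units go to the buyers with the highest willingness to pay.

Rearranging demand gives Qd = 95 - P. Without the control the market clears where 95 - P = 3P - 105, i.e. P* = 50 and Q* = 45.
Since 39 < 50, the ceiling is binding.
At P = 39: Qd = 95 - 39 = 56 and Qs = 3·39 - 105 = 12.
Consumer surplus without the control is ½ · (95 - 50) · 45 = 1012.5.
With the ceiling, 12 units are sold at 39 (assume they go to the highest-value buyers). The demand price at Q = 12 is 83, so CS = ½ · [(95 - 39) + (83 - 39)] · 12 = 600.
Change in consumer surplus = 600 - 1012.5 = -412.5.

-412.5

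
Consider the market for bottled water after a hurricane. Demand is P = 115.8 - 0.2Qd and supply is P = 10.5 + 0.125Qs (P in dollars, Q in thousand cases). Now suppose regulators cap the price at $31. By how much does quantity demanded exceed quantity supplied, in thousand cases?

Rearranging demand gives Qd = 579 - 5P; rearranging supply gives Qs = 8P - 84. In a free market, 579 - 5P = 8P - 84 gives the equilibrium P* = 51, Q* = 324.
Because the ceiling (31) lies below the market-clearing price, it is binding.
At P = 31: Qd = 579 - 5·31 = 424 and Qs = 8·31 - 84 = 164.
Shortage = Qd - Qs = 424 - 164 = 260.

260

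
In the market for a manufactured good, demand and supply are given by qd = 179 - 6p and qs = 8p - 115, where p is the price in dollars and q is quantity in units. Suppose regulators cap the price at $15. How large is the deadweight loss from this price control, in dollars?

336

Without the control the market clears where 179 - 6p = 8p - 115, i.e. p* = 21 and q* = 53.
Since 15 < 21, the ceiling is binding.
At p = 15: qd = 179 - 6·15 = 89 and qs = 8·15 - 115 = 5.
Quantity traded falls to 5. At q = 5 the demand price is (179 - 5)/6 = 29 and the supply price is (115 + 5)/8 = 15.
Deadweight loss = ½ · (29 - 15) · (53 - 5) = ½ · 14 · 48 = 336.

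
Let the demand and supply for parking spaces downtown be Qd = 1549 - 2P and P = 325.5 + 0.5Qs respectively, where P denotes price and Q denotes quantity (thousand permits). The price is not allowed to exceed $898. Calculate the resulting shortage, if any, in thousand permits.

Rearranging supply gives Qs = 2P - 651. In a free market, 1549 - 2P = 2P - 651 gives the equilibrium P* = 550, Q* = 449.
Since 898 is above P* = 550, the ceiling does not bind and the free-market outcome prevails.
Since the control does not bind, there is no shortage.

0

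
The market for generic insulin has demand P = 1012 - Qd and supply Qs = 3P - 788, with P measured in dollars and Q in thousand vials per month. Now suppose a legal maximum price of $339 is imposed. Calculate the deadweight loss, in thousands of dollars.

73926

Rearranging demand gives Qd = 1012 - P. Without the control the market clears where 1012 - P = 3P - 788, i.e. P* = 450 and Q* = 562.
Because the ceiling (339) lies below the market-clearing price, it is binding.
At P = 339: Qd = 1012 - 339 = 673 and Qs = 3·339 - 788 = 229.
Quantity traded falls to 229. At Q = 229 the demand price is 1012 - 229 = 783 and the supply price is (788 + 229)/3 = 339.
Deadweight loss = ½ · (783 - 339) · (562 - 229) = ½ · 444 · 333 = 73926.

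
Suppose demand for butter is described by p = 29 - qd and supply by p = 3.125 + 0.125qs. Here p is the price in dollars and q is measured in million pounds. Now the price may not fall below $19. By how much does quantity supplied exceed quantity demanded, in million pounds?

117

Rearranging demand gives qd = 29 - p; rearranging supply gives qs = 8p - 25. Equilibrium: 29 - p = 8p - 25, so 54 = 9p and p* = 6, q* = 23.
Since 19 > 6, the floor is binding.
At p = 19: qd = 29 - 19 = 10 and qs = 8·19 - 25 = 127.
Surplus = qs - qd = 127 - 10 = 117.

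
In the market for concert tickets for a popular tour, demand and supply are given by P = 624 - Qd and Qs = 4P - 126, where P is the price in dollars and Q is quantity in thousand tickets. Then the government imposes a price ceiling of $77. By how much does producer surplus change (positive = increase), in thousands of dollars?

-23944

Rearranging demand gives Qd = 624 - P. Equilibrium: 624 - P = 4P - 126, so 750 = 5P and P* = 150, Q* = 474.
Because the ceiling (77) lies below the market-clearing price, it is binding.
At P = 77: Qd = 624 - 77 = 547 and Qs = 4·77 - 126 = 182.
Producer surplus without the control is ½ · (150 - 31.5) · 474 = 28084.5.
With the ceiling, producers sell 182 units at 77, so PS = ½ · (77 - 31.5) · 182 = 4140.5.
Change in producer surplus = 4140.5 - 28084.5 = -23944.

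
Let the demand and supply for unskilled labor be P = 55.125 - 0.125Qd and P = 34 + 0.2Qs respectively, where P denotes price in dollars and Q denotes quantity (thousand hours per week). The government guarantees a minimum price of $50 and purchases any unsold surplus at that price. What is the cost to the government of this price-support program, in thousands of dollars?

Rearranging demand gives Qd = 441 - 8P; rearranging supply gives Qs = 5P - 170. Without the control the market clears where 441 - 8P = 5P - 170, i.e. P* = 47 and Q* = 65.
Because the floor (50) lies above the market-clearing price, it is binding.
At P = 50: Qd = 441 - 8·50 = 41 and Qs = 5·50 - 170 = 80.
Surplus = Qs - Qd = 39.
Government expenditure = surplus × support price = 39 × 50 = 1950.

1950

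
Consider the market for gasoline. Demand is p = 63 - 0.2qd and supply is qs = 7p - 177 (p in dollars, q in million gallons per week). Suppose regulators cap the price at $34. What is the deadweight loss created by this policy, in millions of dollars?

Rearranging demand gives qd = 315 - 5p. Equilibrium: 315 - 5p = 7p - 177, so 492 = 12p and p* = 41, q* = 110.
Since 34 < 41, the ceiling is binding.
At p = 34: qd = 315 - 5·34 = 145 and qs = 7·34 - 177 = 61.
Quantity traded falls to 61. At q = 61 the demand price is (315 - 61)/5 = 50.8 and the supply price is (177 + 61)/7 = 34.
Deadweight loss = ½ · (50.8 - 34) · (110 - 61) = ½ · 16.8 · 49 = 411.6.

411.6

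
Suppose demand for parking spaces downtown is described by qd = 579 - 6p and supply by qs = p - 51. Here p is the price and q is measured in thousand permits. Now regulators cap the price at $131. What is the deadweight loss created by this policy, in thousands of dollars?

0

Setting quantity demanded equal to quantity supplied, 579 - 6p = p - 51, gives p* = 90 and q* = 39.
Since 131 is above p* = 90, the ceiling does not bind and the free-market outcome prevails.
Since the control does not bind, no trades are prevented and deadweight loss is zero.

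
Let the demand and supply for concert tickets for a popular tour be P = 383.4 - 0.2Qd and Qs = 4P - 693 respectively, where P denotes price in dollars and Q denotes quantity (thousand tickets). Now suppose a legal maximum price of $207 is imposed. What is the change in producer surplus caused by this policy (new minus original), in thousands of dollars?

Rearranging demand gives Qd = 1917 - 5P. Equilibrium: 1917 - 5P = 4P - 693, so 2610 = 9P and P* = 290, Q* = 467.
Because the ceiling (207) lies below the market-clearing price, it is binding.
At P = 207: Qd = 1917 - 5·207 = 882 and Qs = 4·207 - 693 = 135.
Producer surplus without the control is ½ · (290 - 173.25) · 467 = 27261.125.
With the ceiling, producers sell 135 units at 207, so PS = ½ · (207 - 173.25) · 135 = 2278.125.
Change in producer surplus = 2278.125 - 27261.125 = -24983.

-24983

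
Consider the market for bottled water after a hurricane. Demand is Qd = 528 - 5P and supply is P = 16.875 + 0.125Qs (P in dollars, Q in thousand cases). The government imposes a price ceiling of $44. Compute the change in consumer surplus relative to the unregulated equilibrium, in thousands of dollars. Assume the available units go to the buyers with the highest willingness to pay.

1205.4

Rearranging supply gives Qs = 8P - 135. Without the control the market clears where 528 - 5P = 8P - 135, i.e. P* = 51 and Q* = 273.
Since 44 < 51, the ceiling is binding.
At P = 44: Qd = 528 - 5·44 = 308 and Qs = 8·44 - 135 = 217.
Consumer surplus without the control is ½ · (105.6 - 51) · 273 = 7452.9.
With the ceiling, 217 units are sold at 44 (assume they go to the highest-value buyers). The demand price at Q = 217 is 62.2, so CS = ½ · [(105.6 - 44) + (62.2 - 44)] · 217 = 8658.3.
Change in consumer surplus = 8658.3 - 7452.9 = 1205.4.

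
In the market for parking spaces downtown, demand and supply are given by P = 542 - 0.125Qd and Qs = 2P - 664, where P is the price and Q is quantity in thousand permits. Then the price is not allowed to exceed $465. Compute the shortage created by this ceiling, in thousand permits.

Rearranging demand gives Qd = 4336 - 8P. Equilibrium: 4336 - 8P = 2P - 664, so 5000 = 10P and P* = 500, Q* = 336.
Since 465 < 500, the ceiling is binding.
At P = 465: Qd = 4336 - 8·465 = 616 and Qs = 2·465 - 664 = 266.
Shortage = Qd - Qs = 616 - 266 = 350.

350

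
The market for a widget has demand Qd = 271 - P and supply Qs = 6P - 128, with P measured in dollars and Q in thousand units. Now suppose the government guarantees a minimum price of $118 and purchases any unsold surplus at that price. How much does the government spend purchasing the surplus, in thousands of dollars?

Equilibrium: 271 - P = 6P - 128, so 399 = 7P and P* = 57, Q* = 214.
Because the floor (118) lies above the market-clearing price, it is binding.
At P = 118: Qd = 271 - 118 = 153 and Qs = 6·118 - 128 = 580.
Surplus = Qs - Qd = 427.
Government expenditure = surplus × support price = 427 × 118 = 50386.

50386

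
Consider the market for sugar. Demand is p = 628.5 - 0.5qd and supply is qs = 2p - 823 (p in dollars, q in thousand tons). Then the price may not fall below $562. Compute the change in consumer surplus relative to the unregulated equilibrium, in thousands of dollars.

-7350

Rearranging demand gives qd = 1257 - 2p. In a free market, 1257 - 2p = 2p - 823 gives the equilibrium p* = 520, q* = 217.
Since 562 > 520, the floor is binding.
At p = 562: qd = 1257 - 2·562 = 133 and qs = 2·562 - 823 = 301.
Consumer surplus without the control is ½ · (628.5 - 520) · 217 = 11772.25.
With the floor, consumers buy 133 units at 562, so CS = ½ · (628.5 - 562) · 133 = 4422.25.
Change in consumer surplus = 4422.25 - 11772.25 = -7350.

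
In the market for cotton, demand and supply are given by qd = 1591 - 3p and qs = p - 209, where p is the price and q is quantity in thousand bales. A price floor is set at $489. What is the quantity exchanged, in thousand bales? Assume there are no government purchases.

In a free market, 1591 - 3p = p - 209 gives the equilibrium p* = 450, q* = 241.
Since 489 > 450, the floor is binding.
At p = 489: qd = 1591 - 3·489 = 124 and qs = 489 - 209 = 280.
The quantity actually transacted is the short side, demand: 124.

124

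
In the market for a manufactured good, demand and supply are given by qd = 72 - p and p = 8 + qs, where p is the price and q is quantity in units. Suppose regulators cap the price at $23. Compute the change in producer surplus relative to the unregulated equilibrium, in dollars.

-399.5

Rearranging supply gives qs = p - 8. Without the control the market clears where 72 - p = p - 8, i.e. p* = 40 and q* = 32.
The ceiling of 23 is below the equilibrium price 40, so it binds.
At p = 23: qd = 72 - 23 = 49 and qs = 23 - 8 = 15.
Producer surplus without the control is ½ · (40 - 8) · 32 = 512.
With the ceiling, producers sell 15 units at 23, so PS = ½ · (23 - 8) · 15 = 112.5.
Change in producer surplus = 112.5 - 512 = -399.5.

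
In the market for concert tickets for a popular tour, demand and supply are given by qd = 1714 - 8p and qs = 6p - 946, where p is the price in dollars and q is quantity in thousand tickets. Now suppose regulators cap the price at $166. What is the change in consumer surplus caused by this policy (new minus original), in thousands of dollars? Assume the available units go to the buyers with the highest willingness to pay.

Equilibrium: 1714 - 8p = 6p - 946, so 2660 = 14p and p* = 190, q* = 194.
Because the ceiling (166) lies below the market-clearing price, it is binding.
At p = 166: qd = 1714 - 8·166 = 386 and qs = 6·166 - 946 = 50.
Consumer surplus without the control is ½ · (214.25 - 190) · 194 = 2352.25.
With the ceiling, 50 units are sold at 166 (assume they go to the highest-value buyers). The demand price at q = 50 is 208, so CS = ½ · [(214.25 - 166) + (208 - 166)] · 50 = 2256.25.
Change in consumer surplus = 2256.25 - 2352.25 = -96.

-96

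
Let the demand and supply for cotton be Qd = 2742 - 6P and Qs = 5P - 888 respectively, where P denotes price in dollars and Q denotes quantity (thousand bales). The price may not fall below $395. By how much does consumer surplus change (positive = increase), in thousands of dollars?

Equilibrium: 2742 - 6P = 5P - 888, so 3630 = 11P and P* = 330, Q* = 762.
Because the floor (395) lies above the market-clearing price, it is binding.
At P = 395: Qd = 2742 - 6·395 = 372 and Qs = 5·395 - 888 = 1087.
Consumer surplus without the control is ½ · (457 - 330) · 762 = 48387.
With the floor, consumers buy 372 units at 395, so CS = ½ · (457 - 395) · 372 = 11532.
Change in consumer surplus = 11532 - 48387 = -36855.

-36855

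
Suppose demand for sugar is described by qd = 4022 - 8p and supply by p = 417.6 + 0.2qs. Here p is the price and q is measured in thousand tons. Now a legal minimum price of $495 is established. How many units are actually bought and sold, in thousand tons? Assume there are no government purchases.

62

Rearranging supply gives qs = 5p - 2088. Without the control the market clears where 4022 - 8p = 5p - 2088, i.e. p* = 470 and q* = 262.
Because the floor (495) lies above the market-clearing price, it is binding.
At p = 495: qd = 4022 - 8·495 = 62 and qs = 5·495 - 2088 = 387.
The quantity actually transacted is the short side, demand: 62.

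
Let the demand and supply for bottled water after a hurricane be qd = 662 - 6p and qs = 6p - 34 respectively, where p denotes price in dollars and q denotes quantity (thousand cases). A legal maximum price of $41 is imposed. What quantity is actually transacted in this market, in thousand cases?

In a free market, 662 - 6p = 6p - 34 gives the equilibrium p* = 58, q* = 314.
Because the ceiling (41) lies below the market-clearing price, it is binding.
At p = 41: qd = 662 - 6·41 = 416 and qs = 6·41 - 34 = 212.
The quantity actually transacted is the short side, supply: 212.

212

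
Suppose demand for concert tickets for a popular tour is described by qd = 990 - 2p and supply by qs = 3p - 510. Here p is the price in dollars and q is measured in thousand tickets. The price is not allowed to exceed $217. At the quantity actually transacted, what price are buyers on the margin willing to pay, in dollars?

Equilibrium: 990 - 2p = 3p - 510, so 1500 = 5p and p* = 300, q* = 390.
Since 217 < 300, the ceiling is binding.
At p = 217: qd = 990 - 2·217 = 556 and qs = 3·217 - 510 = 141.
Only 141 units reach the market. On the demand curve, the marginal buyer's willingness to pay at q = 141 is (990 - 141)/2 = 424.5.

424.5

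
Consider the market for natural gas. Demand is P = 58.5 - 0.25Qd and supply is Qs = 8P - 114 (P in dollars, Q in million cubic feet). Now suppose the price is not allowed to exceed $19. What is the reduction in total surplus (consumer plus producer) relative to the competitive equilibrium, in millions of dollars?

1200

Rearranging demand gives Qd = 234 - 4P. Setting quantity demanded equal to quantity supplied, 234 - 4P = 8P - 114, gives P* = 29 and Q* = 118.
Since 19 < 29, the ceiling is binding.
At P = 19: Qd = 234 - 4·19 = 158 and Qs = 8·19 - 114 = 38.
Quantity traded falls to 38. At Q = 38 the demand price is (234 - 38)/4 = 49 and the supply price is (114 + 38)/8 = 19.
Deadweight loss = ½ · (49 - 19) · (118 - 38) = ½ · 30 · 80 = 1200.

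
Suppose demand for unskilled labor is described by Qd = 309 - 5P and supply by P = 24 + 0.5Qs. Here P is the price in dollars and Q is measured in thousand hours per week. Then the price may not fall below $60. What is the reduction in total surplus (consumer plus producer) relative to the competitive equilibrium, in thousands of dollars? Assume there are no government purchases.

Rearranging supply gives Qs = 2P - 48. Without the control the market clears where 309 - 5P = 2P - 48, i.e. P* = 51 and Q* = 54.
Because the floor (60) lies above the market-clearing price, it is binding.
At P = 60: Qd = 309 - 5·60 = 9 and Qs = 2·60 - 48 = 72.
Quantity traded falls to 9. At Q = 9 the demand price is (309 - 9)/5 = 60 and the supply price is (48 + 9)/2 = 28.5.
Deadweight loss = ½ · (60 - 28.5) · (54 - 9) = ½ · 31.5 · 45 = 708.75.

708.75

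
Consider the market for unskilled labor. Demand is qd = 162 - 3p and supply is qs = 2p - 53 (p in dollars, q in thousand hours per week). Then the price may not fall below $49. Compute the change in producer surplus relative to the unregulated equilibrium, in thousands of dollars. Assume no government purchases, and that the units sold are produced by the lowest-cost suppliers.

Without the control the market clears where 162 - 3p = 2p - 53, i.e. p* = 43 and q* = 33.
The floor of 49 is above the equilibrium price 43, so it binds.
At p = 49: qd = 162 - 3·49 = 15 and qs = 2·49 - 53 = 45.
Producer surplus without the control is ½ · (43 - 26.5) · 33 = 272.25.
With the floor, 15 units are sold at 49. The supply price at q = 15 is 34, so PS = ½ · [(49 - 26.5) + (49 - 34)] · 15 = 281.25.
Change in producer surplus = 281.25 - 272.25 = 9.

9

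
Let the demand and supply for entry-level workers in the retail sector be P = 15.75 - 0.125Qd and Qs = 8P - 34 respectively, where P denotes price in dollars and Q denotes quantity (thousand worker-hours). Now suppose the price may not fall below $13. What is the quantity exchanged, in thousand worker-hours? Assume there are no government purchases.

22

Rearranging demand gives Qd = 126 - 8P. Equilibrium: 126 - 8P = 8P - 34, so 160 = 16P and P* = 10, Q* = 46.
Because the floor (13) lies above the market-clearing price, it is binding.
At P = 13: Qd = 126 - 8·13 = 22 and Qs = 8·13 - 34 = 70.
The quantity actually transacted is the short side, demand: 22.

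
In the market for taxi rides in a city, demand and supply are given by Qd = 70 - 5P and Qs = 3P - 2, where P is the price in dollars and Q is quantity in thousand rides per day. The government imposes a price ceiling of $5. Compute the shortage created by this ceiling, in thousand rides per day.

Without the control the market clears where 70 - 5P = 3P - 2, i.e. P* = 9 and Q* = 25.
Because the ceiling (5) lies below the market-clearing price, it is binding.
At P = 5: Qd = 70 - 5·5 = 45 and Qs = 3·5 - 2 = 13.
Shortage = Qd - Qs = 45 - 13 = 32.

32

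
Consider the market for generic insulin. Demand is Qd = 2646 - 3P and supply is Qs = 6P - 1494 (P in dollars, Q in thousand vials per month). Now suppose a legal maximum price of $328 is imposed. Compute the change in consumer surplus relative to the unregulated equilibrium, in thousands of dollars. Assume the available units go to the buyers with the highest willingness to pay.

-41976

Equilibrium: 2646 - 3P = 6P - 1494, so 4140 = 9P and P* = 460, Q* = 1266.
Since 328 < 460, the ceiling is binding.
At P = 328: Qd = 2646 - 3·328 = 1662 and Qs = 6·328 - 1494 = 474.
Consumer surplus without the control is ½ · (882 - 460) · 1266 = 267126.
With the ceiling, 474 units are sold at 328 (assume they go to the highest-value buyers). The demand price at Q = 474 is 724, so CS = ½ · [(882 - 328) + (724 - 328)] · 474 = 225150.
Change in consumer surplus = 225150 - 267126 = -41976.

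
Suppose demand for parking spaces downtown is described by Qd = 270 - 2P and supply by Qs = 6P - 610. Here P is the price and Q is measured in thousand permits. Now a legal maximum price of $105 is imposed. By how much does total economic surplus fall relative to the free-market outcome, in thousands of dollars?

300

Setting quantity demanded equal to quantity supplied, 270 - 2P = 6P - 610, gives P* = 110 and Q* = 50.
The ceiling of 105 is below the equilibrium price 110, so it binds.
At P = 105: Qd = 270 - 2·105 = 60 and Qs = 6·105 - 610 = 20.
Quantity traded falls to 20. At Q = 20 the demand price is (270 - 20)/2 = 125 and the supply price is (610 + 20)/6 = 105.
Deadweight loss = ½ · (125 - 105) · (50 - 20) = ½ · 20 · 30 = 300.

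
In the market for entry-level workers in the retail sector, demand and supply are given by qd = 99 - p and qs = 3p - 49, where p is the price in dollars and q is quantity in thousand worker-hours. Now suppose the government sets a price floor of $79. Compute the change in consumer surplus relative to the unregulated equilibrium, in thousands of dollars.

In a free market, 99 - p = 3p - 49 gives the equilibrium p* = 37, q* = 62.
Since 79 > 37, the floor is binding.
At p = 79: qd = 99 - 79 = 20 and qs = 3·79 - 49 = 188.
Consumer surplus without the control is ½ · (99 - 37) · 62 = 1922.
With the floor, consumers buy 20 units at 79, so CS = ½ · (99 - 79) · 20 = 200.
Change in consumer surplus = 200 - 1922 = -1722.

-1722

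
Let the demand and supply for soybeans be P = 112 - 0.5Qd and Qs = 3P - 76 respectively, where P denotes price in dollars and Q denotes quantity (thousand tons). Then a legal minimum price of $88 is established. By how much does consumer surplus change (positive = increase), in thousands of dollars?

-2128

Rearranging demand gives Qd = 224 - 2P. Equilibrium: 224 - 2P = 3P - 76, so 300 = 5P and P* = 60, Q* = 104.
Since 88 > 60, the floor is binding.
At P = 88: Qd = 224 - 2·88 = 48 and Qs = 3·88 - 76 = 188.
Consumer surplus without the control is ½ · (112 - 60) · 104 = 2704.
With the floor, consumers buy 48 units at 88, so CS = ½ · (112 - 88) · 48 = 576.
Change in consumer surplus = 576 - 2704 = -2128.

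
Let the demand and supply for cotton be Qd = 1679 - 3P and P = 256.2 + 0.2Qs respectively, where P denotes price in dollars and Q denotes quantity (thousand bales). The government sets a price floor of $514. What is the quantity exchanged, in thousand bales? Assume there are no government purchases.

137

Rearranging supply gives Qs = 5P - 1281. In a free market, 1679 - 3P = 5P - 1281 gives the equilibrium P* = 370, Q* = 569.
Since 514 > 370, the floor is binding.
At P = 514: Qd = 1679 - 3·514 = 137 and Qs = 5·514 - 1281 = 1289.
The quantity actually transacted is the short side, demand: 137.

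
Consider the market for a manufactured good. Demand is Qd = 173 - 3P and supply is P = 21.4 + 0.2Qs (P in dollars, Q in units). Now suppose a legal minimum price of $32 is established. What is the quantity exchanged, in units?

Rearranging supply gives Qs = 5P - 107. Without the control the market clears where 173 - 3P = 5P - 107, i.e. P* = 35 and Q* = 68.
Since 32 is below P* = 35, the floor does not bind and the free-market outcome prevails.

68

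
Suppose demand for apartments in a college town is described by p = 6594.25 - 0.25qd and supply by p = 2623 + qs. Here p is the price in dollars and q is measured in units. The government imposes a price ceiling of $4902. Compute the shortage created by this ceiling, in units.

4490

Rearranging demand gives qd = 26377 - 4p; rearranging supply gives qs = p - 2623. Equilibrium: 26377 - 4p = p - 2623, so 29000 = 5p and p* = 5800, q* = 3177.
Because the ceiling (4902) lies below the market-clearing price, it is binding.
At p = 4902: qd = 26377 - 4·4902 = 6769 and qs = 4902 - 2623 = 2279.
Shortage = qd - qs = 6769 - 2279 = 4490.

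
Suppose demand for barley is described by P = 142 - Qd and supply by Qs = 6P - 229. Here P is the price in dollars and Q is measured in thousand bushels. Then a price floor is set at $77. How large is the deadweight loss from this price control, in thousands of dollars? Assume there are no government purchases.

336

Rearranging demand gives Qd = 142 - P. In a free market, 142 - P = 6P - 229 gives the equilibrium P* = 53, Q* = 89.
The floor of 77 is above the equilibrium price 53, so it binds.
At P = 77: Qd = 142 - 77 = 65 and Qs = 6·77 - 229 = 233.
Quantity traded falls to 65. At Q = 65 the demand price is 142 - 65 = 77 and the supply price is (229 + 65)/6 = 49.
Deadweight loss = ½ · (77 - 49) · (89 - 65) = ½ · 28 · 24 = 336.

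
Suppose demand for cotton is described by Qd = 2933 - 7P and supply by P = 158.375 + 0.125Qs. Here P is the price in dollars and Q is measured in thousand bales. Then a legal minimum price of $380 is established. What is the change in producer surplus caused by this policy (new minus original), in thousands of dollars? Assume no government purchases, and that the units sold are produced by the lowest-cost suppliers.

Rearranging supply gives Qs = 8P - 1267. Setting quantity demanded equal to quantity supplied, 2933 - 7P = 8P - 1267, gives P* = 280 and Q* = 973.
The floor of 380 is above the equilibrium price 280, so it binds.
At P = 380: Qd = 2933 - 7·380 = 273 and Qs = 8·380 - 1267 = 1773.
Producer surplus without the control is ½ · (280 - 158.375) · 973 = 59170.5625.
With the floor, 273 units are sold at 380. The supply price at Q = 273 is 192.5, so PS = ½ · [(380 - 158.375) + (380 - 192.5)] · 273 = 55845.5625.
Change in producer surplus = 55845.5625 - 59170.5625 = -3325.

-3325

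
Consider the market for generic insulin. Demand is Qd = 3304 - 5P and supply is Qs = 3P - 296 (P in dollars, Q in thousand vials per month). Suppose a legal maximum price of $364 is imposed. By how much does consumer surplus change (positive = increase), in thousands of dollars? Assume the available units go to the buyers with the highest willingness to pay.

Equilibrium: 3304 - 5P = 3P - 296, so 3600 = 8P and P* = 450, Q* = 1054.
Since 364 < 450, the ceiling is binding.
At P = 364: Qd = 3304 - 5·364 = 1484 and Qs = 3·364 - 296 = 796.
Consumer surplus without the control is ½ · (660.8 - 450) · 1054 = 111091.6.
With the ceiling, 796 units are sold at 364 (assume they go to the highest-value buyers). The demand price at Q = 796 is 501.6, so CS = ½ · [(660.8 - 364) + (501.6 - 364)] · 796 = 172891.2.
Change in consumer surplus = 172891.2 - 111091.6 = 61799.6.

61799.6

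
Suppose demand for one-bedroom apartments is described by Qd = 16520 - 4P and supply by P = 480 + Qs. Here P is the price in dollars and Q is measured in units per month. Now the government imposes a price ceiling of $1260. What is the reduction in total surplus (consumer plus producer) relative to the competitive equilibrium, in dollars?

2862250

Rearranging supply gives Qs = P - 480. In a free market, 16520 - 4P = P - 480 gives the equilibrium P* = 3400, Q* = 2920.
Since 1260 < 3400, the ceiling is binding.
At P = 1260: Qd = 16520 - 4·1260 = 11480 and Qs = 1260 - 480 = 780.
Quantity traded falls to 780. At Q = 780 the demand price is (16520 - 780)/4 = 3935 and the supply price is 480 + 780 = 1260.
Deadweight loss = ½ · (3935 - 1260) · (2920 - 780) = ½ · 2675 · 2140 = 2862250.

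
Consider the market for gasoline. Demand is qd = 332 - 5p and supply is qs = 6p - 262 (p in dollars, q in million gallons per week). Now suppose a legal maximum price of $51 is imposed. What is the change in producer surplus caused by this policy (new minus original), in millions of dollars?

Equilibrium: 332 - 5p = 6p - 262, so 594 = 11p and p* = 54, q* = 62.
Since 51 < 54, the ceiling is binding.
At p = 51: qd = 332 - 5·51 = 77 and qs = 6·51 - 262 = 44.
Producer surplus without the control is ½ · (54 - 131/3) · 62 = 961/3.
With the ceiling, producers sell 44 units at 51, so PS = ½ · (51 - 131/3) · 44 = 484/3.
Change in producer surplus = 484/3 - 961/3 = -159.

-159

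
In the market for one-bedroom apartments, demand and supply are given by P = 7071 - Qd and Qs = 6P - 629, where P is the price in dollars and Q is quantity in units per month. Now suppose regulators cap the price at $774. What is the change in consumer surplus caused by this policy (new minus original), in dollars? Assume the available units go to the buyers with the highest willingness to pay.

Rearranging demand gives Qd = 7071 - P. In a free market, 7071 - P = 6P - 629 gives the equilibrium P* = 1100, Q* = 5971.
The ceiling of 774 is below the equilibrium price 1100, so it binds.
At P = 774: Qd = 7071 - 774 = 6297 and Qs = 6·774 - 629 = 4015.
Consumer surplus without the control is ½ · (7071 - 1100) · 5971 = 17826420.5.
With the ceiling, 4015 units are sold at 774 (assume they go to the highest-value buyers). The demand price at Q = 4015 is 3056, so CS = ½ · [(7071 - 774) + (3056 - 774)] · 4015 = 17222342.5.
Change in consumer surplus = 17222342.5 - 17826420.5 = -604078.

-604078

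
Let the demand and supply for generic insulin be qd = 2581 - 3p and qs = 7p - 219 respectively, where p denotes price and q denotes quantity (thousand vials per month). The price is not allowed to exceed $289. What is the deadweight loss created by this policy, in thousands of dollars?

Without the control the market clears where 2581 - 3p = 7p - 219, i.e. p* = 280 and q* = 1741.
The ceiling of 289 is above the equilibrium price 280, so it is not binding; the market clears at p* = 280, q* = 1741.
Since the control does not bind, no trades are prevented and deadweight loss is zero.

0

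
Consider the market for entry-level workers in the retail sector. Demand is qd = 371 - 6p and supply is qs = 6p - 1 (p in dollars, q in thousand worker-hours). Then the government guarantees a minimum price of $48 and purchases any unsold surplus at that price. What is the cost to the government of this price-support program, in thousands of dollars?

9792

In a free market, 371 - 6p = 6p - 1 gives the equilibrium p* = 31, q* = 185.
Since 48 > 31, the floor is binding.
At p = 48: qd = 371 - 6·48 = 83 and qs = 6·48 - 1 = 287.
Surplus = qs - qd = 204.
Government expenditure = surplus × support price = 204 × 48 = 9792.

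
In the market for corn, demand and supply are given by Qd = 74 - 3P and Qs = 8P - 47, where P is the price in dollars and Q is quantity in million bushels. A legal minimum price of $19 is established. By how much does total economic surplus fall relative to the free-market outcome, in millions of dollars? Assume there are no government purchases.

Without the control the market clears where 74 - 3P = 8P - 47, i.e. P* = 11 and Q* = 41.
Since 19 > 11, the floor is binding.
At P = 19: Qd = 74 - 3·19 = 17 and Qs = 8·19 - 47 = 105.
Quantity traded falls to 17. At Q = 17 the demand price is (74 - 17)/3 = 19 and the supply price is (47 + 17)/8 = 8.
Deadweight loss = ½ · (19 - 8) · (41 - 17) = ½ · 11 · 24 = 132.

132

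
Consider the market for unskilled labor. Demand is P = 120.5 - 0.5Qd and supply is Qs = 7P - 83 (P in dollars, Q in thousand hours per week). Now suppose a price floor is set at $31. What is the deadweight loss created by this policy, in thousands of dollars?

Rearranging demand gives Qd = 241 - 2P. Equilibrium: 241 - 2P = 7P - 83, so 324 = 9P and P* = 36, Q* = 169.
Since 31 is below P* = 36, the floor does not bind and the free-market outcome prevails.
Since the control does not bind, no trades are prevented and deadweight loss is zero.

0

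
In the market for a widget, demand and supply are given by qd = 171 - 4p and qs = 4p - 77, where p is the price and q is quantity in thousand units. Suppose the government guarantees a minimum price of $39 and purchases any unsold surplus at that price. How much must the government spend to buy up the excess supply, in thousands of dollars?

Without the control the market clears where 171 - 4p = 4p - 77, i.e. p* = 31 and q* = 47.
The floor of 39 is above the equilibrium price 31, so it binds.
At p = 39: qd = 171 - 4·39 = 15 and qs = 4·39 - 77 = 79.
Surplus = qs - qd = 64.
Government expenditure = surplus × support price = 64 × 39 = 2496.

2496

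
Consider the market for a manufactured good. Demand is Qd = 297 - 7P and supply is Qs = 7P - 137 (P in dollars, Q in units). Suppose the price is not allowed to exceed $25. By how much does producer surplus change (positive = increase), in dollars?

Without the control the market clears where 297 - 7P = 7P - 137, i.e. P* = 31 and Q* = 80.
The ceiling of 25 is below the equilibrium price 31, so it binds.
At P = 25: Qd = 297 - 7·25 = 122 and Qs = 7·25 - 137 = 38.
Producer surplus without the control is ½ · (31 - 137/7) · 80 = 3200/7.
With the ceiling, producers sell 38 units at 25, so PS = ½ · (25 - 137/7) · 38 = 722/7.
Change in producer surplus = 722/7 - 3200/7 = -354.

-354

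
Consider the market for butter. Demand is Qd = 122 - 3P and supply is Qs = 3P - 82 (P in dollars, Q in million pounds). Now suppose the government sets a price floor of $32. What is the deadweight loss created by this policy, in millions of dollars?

0

Without the control the market clears where 122 - 3P = 3P - 82, i.e. P* = 34 and Q* = 20.
Since 32 is below P* = 34, the floor does not bind and the free-market outcome prevails.
Since the control does not bind, no trades are prevented and deadweight loss is zero.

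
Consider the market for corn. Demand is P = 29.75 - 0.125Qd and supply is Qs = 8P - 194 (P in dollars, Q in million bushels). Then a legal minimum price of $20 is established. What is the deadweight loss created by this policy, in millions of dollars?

Rearranging demand gives Qd = 238 - 8P. Equilibrium: 238 - 8P = 8P - 194, so 432 = 16P and P* = 27, Q* = 22.
The floor of 20 is below the equilibrium price 27, so it is not binding; the market clears at P* = 27, Q* = 22.
Since the control does not bind, no trades are prevented and deadweight loss is zero.

0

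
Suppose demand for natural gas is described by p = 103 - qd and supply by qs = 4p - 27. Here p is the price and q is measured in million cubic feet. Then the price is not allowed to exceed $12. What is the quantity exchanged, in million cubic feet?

Rearranging demand gives qd = 103 - p. Equilibrium: 103 - p = 4p - 27, so 130 = 5p and p* = 26, q* = 77.
The ceiling of 12 is below the equilibrium price 26, so it binds.
At p = 12: qd = 103 - 12 = 91 and qs = 4·12 - 27 = 21.
The quantity actually transacted is the short side, supply: 21.

21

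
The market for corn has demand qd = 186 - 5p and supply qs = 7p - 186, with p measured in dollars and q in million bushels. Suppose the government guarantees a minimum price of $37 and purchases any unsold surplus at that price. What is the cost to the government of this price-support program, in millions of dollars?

2664

In a free market, 186 - 5p = 7p - 186 gives the equilibrium p* = 31, q* = 31.
Since 37 > 31, the floor is binding.
At p = 37: qd = 186 - 5·37 = 1 and qs = 7·37 - 186 = 73.
Surplus = qs - qd = 72.
Government expenditure = surplus × support price = 72 × 37 = 2664.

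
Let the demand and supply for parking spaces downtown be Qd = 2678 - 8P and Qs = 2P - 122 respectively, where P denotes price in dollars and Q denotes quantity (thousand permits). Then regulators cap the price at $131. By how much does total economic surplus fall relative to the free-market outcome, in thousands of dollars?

Setting quantity demanded equal to quantity supplied, 2678 - 8P = 2P - 122, gives P* = 280 and Q* = 438.
Because the ceiling (131) lies below the market-clearing price, it is binding.
At P = 131: Qd = 2678 - 8·131 = 1630 and Qs = 2·131 - 122 = 140.
Quantity traded falls to 140. At Q = 140 the demand price is (2678 - 140)/8 = 317.25 and the supply price is (122 + 140)/2 = 131.
Deadweight loss = ½ · (317.25 - 131) · (438 - 140) = ½ · 186.25 · 298 = 27751.25.

27751.25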